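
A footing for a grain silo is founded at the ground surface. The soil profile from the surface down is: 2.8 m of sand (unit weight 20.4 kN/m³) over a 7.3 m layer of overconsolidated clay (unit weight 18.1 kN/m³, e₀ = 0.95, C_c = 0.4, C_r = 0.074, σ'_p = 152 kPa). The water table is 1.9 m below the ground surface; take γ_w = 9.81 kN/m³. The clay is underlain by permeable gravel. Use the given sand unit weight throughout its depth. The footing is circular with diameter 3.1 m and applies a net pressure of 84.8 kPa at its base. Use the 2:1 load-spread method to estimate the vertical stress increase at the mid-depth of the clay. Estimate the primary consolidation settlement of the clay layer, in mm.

Mid-depth of clay below the ground surface: z = 2.8 + 7.3/2 = 6.45 m.
Total vertical stress at mid-clay: σ_v = 20.4×2.8 + 18.1×3.65 = 123.18 kPa.
Pore pressure: u = 9.81×(6.45 − 1.9) = 44.636 kPa.
Initial effective stress: σ'_0 = σ_v − u = 123.18 − 44.636 = 78.544 kPa.
Stress increase at mid-clay by the 2:1 spreading method:
Δσ ≈ qD²/(D+z)² = 84.8×3.1²/(3.1+6.45)² = 8.9354 kPa
Final effective stress: σ'_f = 78.544 + 8.9354 = 87.479 kPa.
σ'_f = 87.479 ≤ σ'_p = 152 kPa, so the clay remains overconsolidated and only the recompression index applies:
S_c = C_r·H/(1+e₀)·log₁₀(σ'_f/σ'_0) = 0.074×7.3/1.95×log₁₀(87.479/78.544)
    = 0.27703 × 0.046791 = 0.01296 m

S_c ≈ 13 mm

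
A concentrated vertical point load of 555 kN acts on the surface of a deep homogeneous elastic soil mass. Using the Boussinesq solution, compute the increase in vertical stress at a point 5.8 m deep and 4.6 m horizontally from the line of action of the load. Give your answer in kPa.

Boussinesq vertical stress below a point load on an elastic half-space:
Δσ_z = 3P/(2πz²) · [1 + (r/z)²]^(−5/2)
r/z = 4.6/5.8 = 0.7931; [1+(r/z)²]^(−5/2) = 0.29525.
Δσ_z = 3×555/(2π×5.8²) × 0.29525 = 7.8773 × 0.29525 = 2.326 kPa

Δσ_z ≈ 2.33 kPa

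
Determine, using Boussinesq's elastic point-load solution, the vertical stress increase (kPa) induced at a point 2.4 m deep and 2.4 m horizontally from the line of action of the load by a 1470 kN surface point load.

Δσ_z ≈ 21.5 kPa

Boussinesq vertical stress below a point load on an elastic half-space:
Δσ_z = 3P/(2πz²) · [1 + (r/z)²]^(−5/2)
r/z = 2.4/2.4 = 1; [1+(r/z)²]^(−5/2) = 0.17678.
Δσ_z = 3×1470/(2π×2.4²) × 0.17678 = 121.85 × 0.17678 = 21.54 kPa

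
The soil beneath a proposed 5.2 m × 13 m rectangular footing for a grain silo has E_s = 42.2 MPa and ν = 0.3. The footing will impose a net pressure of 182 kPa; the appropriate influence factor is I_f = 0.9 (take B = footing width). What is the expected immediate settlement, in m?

Immediate (elastic) settlement: S_e = q·B·(1−ν²)/E_s · I_f.
E_s = 42.2 MPa = 42200 kPa.
S_e = 182 × 5.2 × (1 − 0.3²) / 42200 × 0.9
    = 182 × 5.2 × 0.91 / 42200 × 0.9
    = 0.01837 m

S_e ≈ 0.0184 m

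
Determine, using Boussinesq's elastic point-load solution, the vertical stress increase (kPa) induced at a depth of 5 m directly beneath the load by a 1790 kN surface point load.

Δσ_z ≈ 34.2 kPa

Boussinesq vertical stress below a point load on an elastic half-space:
Δσ_z = 3P/(2πz²) · [1 + (r/z)²]^(−5/2)
r/z = 0/5 = 0; [1+(r/z)²]^(−5/2) = 1.
Δσ_z = 3×1790/(2π×5²) × 1 = 34.186 × 1 = 34.19 kPa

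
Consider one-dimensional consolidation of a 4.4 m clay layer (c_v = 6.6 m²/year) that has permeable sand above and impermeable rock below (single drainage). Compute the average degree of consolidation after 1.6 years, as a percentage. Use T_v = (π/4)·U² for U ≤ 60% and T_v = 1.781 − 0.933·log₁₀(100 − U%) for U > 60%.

Drainage path length: H_d = H = 4.4 m (single drainage).
T_v = c_v·t/H_d² = 6.6×1.6/4.4² = 0.54545.
T_v = 0.54545 corresponds to the U > 60% branch:
U = 1 − 10^((1.781 − T_v)/0.933)/100 = 0.789

U ≈ 78.9 %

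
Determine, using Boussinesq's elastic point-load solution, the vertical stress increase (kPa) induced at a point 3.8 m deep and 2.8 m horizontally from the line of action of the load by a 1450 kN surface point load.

Boussinesq vertical stress below a point load on an elastic half-space:
Δσ_z = 3P/(2πz²) · [1 + (r/z)²]^(−5/2)
r/z = 2.8/3.8 = 0.73684; [1+(r/z)²]^(−5/2) = 0.33817.
Δσ_z = 3×1450/(2π×3.8²) × 0.33817 = 47.945 × 0.33817 = 16.21 kPa

Δσ_z ≈ 16.2 kPa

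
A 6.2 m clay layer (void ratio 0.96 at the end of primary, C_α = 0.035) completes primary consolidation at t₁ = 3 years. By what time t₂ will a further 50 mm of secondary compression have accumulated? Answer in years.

S_s = C_α·H/(1+e_p)·log₁₀(t₂/t₁) ⇒ log₁₀(t₂/t₁) = S_s·(1+e_p)/(C_α·H).
log₁₀(t₂/t₁) = 0.05 × (1+0.96) / (0.035×6.2) = 0.4516
t₂ = t₁ × 10^0.4516 = 3 × 2.829 = 8.487 years

t₂ ≈ 8.49 years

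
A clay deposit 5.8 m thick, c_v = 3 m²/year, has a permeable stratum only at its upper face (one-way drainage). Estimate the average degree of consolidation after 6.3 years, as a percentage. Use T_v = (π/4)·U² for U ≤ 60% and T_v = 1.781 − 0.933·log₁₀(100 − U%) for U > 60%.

Drainage path length: H_d = H = 5.8 m (single drainage).
T_v = c_v·t/H_d² = 3×6.3/5.8² = 0.56183.
T_v = 0.56183 corresponds to the U > 60% branch:
U = 1 − 10^((1.781 − T_v)/0.933)/100 = 0.7974

U ≈ 79.7 %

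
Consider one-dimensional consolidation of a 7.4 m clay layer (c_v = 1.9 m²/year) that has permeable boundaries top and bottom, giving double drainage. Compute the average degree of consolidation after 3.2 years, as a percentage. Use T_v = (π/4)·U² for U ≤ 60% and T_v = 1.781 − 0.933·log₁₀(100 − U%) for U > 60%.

Drainage path length: H_d = H/2 = 3.7 m (double drainage).
T_v = c_v·t/H_d² = 1.9×3.2/3.7² = 0.44412.
T_v = 0.44412 corresponds to the U > 60% branch:
U = 1 − 10^((1.781 − T_v)/0.933)/100 = 0.7291

U ≈ 72.9 %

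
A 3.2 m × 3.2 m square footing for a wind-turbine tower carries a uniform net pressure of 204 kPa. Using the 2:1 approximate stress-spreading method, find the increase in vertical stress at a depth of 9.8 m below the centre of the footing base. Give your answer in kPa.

By the 2:1 method the load spreads at 1 horizontal : 2 vertical, so at depth z the loaded area has grown by z in each plan dimension:
Δσ = qBL/((B+z)(L+z)) = 204×3.2×3.2/((3.2+9.8)(3.2+9.8)) = 12.361 kPa

Δσ_z ≈ 12.4 kPa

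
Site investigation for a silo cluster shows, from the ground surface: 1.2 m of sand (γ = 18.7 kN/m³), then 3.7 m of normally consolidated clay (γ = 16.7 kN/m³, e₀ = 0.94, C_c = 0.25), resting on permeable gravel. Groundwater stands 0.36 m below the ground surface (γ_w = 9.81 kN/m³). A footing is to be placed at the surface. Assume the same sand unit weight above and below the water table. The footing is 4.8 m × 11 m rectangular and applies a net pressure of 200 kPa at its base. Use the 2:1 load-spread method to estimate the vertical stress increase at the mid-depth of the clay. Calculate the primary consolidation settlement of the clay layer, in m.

S_c ≈ 0.314 m

Mid-depth of clay below the ground surface: z = 1.2 + 3.7/2 = 3.05 m.
Total vertical stress at mid-clay: σ_v = 18.7×1.2 + 16.7×1.85 = 53.335 kPa.
Pore pressure: u = 9.81×(3.05 − 0.36) = 26.389 kPa.
Initial effective stress: σ'_0 = σ_v − u = 53.335 − 26.389 = 26.946 kPa.
Stress increase at mid-clay by the 2:1 spreading method:
Δσ = qBL/((B+z)(L+z)) = 200×4.8×11/((4.8+3.05)(11+3.05)) = 95.745 kPa
Final effective stress: σ'_f = σ'_0 + Δσ = 26.946 + 95.745 = 122.69 kPa.
Normally consolidated clay, so the full stress increment lies on the virgin compression line:
S_c = C_c·H/(1+e₀)·log₁₀(σ'_f/σ'_0) = 0.25×3.7/(1+0.94)×log₁₀(122.69/26.946)
    = 0.4768 × 0.65831 = 0.3139 m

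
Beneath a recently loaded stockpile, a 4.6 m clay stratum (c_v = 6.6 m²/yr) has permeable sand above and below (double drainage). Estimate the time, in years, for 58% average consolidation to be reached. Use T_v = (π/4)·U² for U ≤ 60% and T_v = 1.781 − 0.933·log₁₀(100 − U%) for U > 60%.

Drainage path length: H_d = H/2 = 2.3 m (double drainage).
U ≤ 60%: T_v = (π/4)·U² = (π/4)×0.58² = 0.26421.
t = T_v·H_d²/c_v = 0.26421×2.3²/6.6 = 0.2118 years.

t ≈ 0.212 years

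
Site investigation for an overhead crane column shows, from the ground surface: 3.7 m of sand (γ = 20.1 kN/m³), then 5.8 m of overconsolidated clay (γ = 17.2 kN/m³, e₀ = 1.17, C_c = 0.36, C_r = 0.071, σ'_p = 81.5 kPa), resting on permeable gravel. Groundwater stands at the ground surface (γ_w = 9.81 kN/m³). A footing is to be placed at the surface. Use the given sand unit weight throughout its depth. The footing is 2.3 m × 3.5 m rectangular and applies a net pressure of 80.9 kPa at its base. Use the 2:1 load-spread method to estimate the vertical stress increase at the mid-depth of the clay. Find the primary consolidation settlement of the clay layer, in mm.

Mid-depth of clay below the ground surface: z = 3.7 + 5.8/2 = 6.6 m.
Total vertical stress at mid-clay: σ_v = 20.1×3.7 + 17.2×2.9 = 124.25 kPa.
Pore pressure: u = 9.81×(6.6 − 0) = 64.746 kPa.
Initial effective stress: σ'_0 = σ_v − u = 124.25 − 64.746 = 59.504 kPa.
Stress increase at mid-clay by the 2:1 spreading method:
Δσ = qBL/((B+z)(L+z)) = 80.9×2.3×3.5/((2.3+6.6)(3.5+6.6)) = 7.2449 kPa
Final effective stress: σ'_f = 59.504 + 7.2449 = 66.749 kPa.
σ'_f = 66.749 ≤ σ'_p = 81.5 kPa, so the clay remains overconsolidated and only the recompression index applies:
S_c = C_r·H/(1+e₀)·log₁₀(σ'_f/σ'_0) = 0.071×5.8/2.17×log₁₀(66.749/59.504)
    = 0.18977 × 0.049899 = 0.009469 m

S_c ≈ 9.47 mm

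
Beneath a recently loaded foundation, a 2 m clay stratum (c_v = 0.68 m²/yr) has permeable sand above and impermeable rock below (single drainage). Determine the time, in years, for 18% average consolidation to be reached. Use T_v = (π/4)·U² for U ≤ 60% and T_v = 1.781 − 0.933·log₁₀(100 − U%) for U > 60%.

t ≈ 0.15 years

Drainage path length: H_d = H = 2 m (single drainage).
U ≤ 60%: T_v = (π/4)·U² = (π/4)×0.18² = 0.025447.
t = T_v·H_d²/c_v = 0.025447×2²/0.68 = 0.1497 years.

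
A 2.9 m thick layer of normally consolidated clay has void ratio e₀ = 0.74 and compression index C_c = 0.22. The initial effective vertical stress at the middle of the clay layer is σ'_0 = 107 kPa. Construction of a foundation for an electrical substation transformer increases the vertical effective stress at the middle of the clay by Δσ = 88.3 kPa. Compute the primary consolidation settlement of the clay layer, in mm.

S_c ≈ 95.8 mm

Final effective stress: σ'_f = σ'_0 + Δσ = 107 + 88.3 = 195.3 kPa.
Normally consolidated clay, so the full stress increment lies on the virgin compression line:
S_c = C_c·H/(1+e₀)·log₁₀(σ'_f/σ'_0) = 0.22×2.9/(1+0.74)×log₁₀(195.3/107)
    = 0.36667 × 0.26132 = 0.09582 m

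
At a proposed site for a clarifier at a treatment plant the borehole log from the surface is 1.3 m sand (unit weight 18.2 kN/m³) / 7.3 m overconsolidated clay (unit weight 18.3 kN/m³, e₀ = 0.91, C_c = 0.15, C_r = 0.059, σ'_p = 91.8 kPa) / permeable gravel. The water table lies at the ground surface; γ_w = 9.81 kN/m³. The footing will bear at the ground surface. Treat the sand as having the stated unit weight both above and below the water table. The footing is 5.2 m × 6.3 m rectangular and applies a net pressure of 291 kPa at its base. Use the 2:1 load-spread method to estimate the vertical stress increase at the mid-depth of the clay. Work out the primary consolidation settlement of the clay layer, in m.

Mid-depth of clay below the ground surface: z = 1.3 + 7.3/2 = 4.95 m.
Total vertical stress at mid-clay: σ_v = 18.2×1.3 + 18.3×3.65 = 90.455 kPa.
Pore pressure: u = 9.81×(4.95 − 0) = 48.56 kPa.
Initial effective stress: σ'_0 = σ_v − u = 90.455 − 48.56 = 41.895 kPa.
Stress increase at mid-clay by the 2:1 spreading method:
Δσ = qBL/((B+z)(L+z)) = 291×5.2×6.3/((5.2+4.95)(6.3+4.95)) = 83.487 kPa
Final effective stress: σ'_f = 41.895 + 83.487 = 125.38 kPa.
σ'_f = 125.38 > σ'_p = 91.8 kPa, so the stress path crosses the preconsolidation pressure — recompression up to σ'_p, then virgin compression beyond:
S_c = H/(1+e₀)·[C_r·log₁₀(σ'_p/σ'_0) + C_c·log₁₀(σ'_f/σ'_p)]
    = 7.3/1.91 × [0.059×log₁₀(91.8/41.895) + 0.15×log₁₀(125.38/91.8)]
    = 3.822 × [0.0201 + 0.020308] = 0.1544 m

S_c ≈ 0.154 m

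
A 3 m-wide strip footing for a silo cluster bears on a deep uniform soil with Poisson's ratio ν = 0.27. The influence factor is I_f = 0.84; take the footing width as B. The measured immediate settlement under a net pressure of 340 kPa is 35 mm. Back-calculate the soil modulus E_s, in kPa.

S_e = q·B·(1−ν²)/E_s · I_f  ⇒  E_s = q·B·(1−ν²)·I_f / S_e.
E_s = 340 × 3 × 0.9271 × 0.84 / 0.035 = 22700 kPa

E_s ≈ 22700 kPa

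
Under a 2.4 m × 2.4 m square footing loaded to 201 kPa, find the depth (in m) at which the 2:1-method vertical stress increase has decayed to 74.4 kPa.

z ≈ 1.54 m

2:1 spreading — at depth z the loaded area has grown by z in each plan dimension:
qB²/(B+z)² = Δσ_z ⇒ z = B(√(q/Δσ_z) − 1) = 2.4×(√(201/74.4) − 1) = 1.545 m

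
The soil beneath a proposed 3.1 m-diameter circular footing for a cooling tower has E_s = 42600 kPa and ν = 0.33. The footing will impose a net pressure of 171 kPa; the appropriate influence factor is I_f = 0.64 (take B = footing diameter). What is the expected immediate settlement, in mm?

Immediate (elastic) settlement: S_e = q·B·(1−ν²)/E_s · I_f.
S_e = 171 × 3.1 × (1 − 0.33²) / 42600 × 0.64
    = 171 × 3.1 × 0.8911 / 42600 × 0.64
    = 0.007097 m = 7.097 mm

S_e ≈ 7.1 mm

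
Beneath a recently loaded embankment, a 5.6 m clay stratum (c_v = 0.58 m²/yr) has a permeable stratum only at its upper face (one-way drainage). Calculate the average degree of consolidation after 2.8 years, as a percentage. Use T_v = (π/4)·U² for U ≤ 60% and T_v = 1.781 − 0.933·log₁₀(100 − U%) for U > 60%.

U ≈ 25.7 %

Drainage path length: H_d = H = 5.6 m (single drainage).
T_v = c_v·t/H_d² = 0.58×2.8/5.6² = 0.051786.
T_v = 0.051786 corresponds to the U ≤ 60% branch:
U = √(4T_v/π) = 0.2568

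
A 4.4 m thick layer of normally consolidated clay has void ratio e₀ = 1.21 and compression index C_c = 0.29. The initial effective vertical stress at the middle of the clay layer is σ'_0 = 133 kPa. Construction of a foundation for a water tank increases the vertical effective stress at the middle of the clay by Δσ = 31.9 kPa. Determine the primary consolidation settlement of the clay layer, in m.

S_c ≈ 0.0539 m

Final effective stress: σ'_f = σ'_0 + Δσ = 133 + 31.9 = 164.9 kPa.
Normally consolidated clay, so the full stress increment lies on the virgin compression line:
S_c = C_c·H/(1+e₀)·log₁₀(σ'_f/σ'_0) = 0.29×4.4/(1+1.21)×log₁₀(164.9/133)
    = 0.57738 × 0.093369 = 0.05391 m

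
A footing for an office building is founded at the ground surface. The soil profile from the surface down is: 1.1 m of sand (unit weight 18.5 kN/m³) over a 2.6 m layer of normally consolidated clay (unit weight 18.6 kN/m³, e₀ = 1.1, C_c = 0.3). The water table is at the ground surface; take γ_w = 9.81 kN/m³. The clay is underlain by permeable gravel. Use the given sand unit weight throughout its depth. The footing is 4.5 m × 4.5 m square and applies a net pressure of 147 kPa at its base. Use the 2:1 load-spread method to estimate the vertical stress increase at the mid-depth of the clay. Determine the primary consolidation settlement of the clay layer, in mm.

S_c ≈ 223 mm

Mid-depth of clay below the ground surface: z = 1.1 + 2.6/2 = 2.4 m.
Total vertical stress at mid-clay: σ_v = 18.5×1.1 + 18.6×1.3 = 44.53 kPa.
Pore pressure: u = 9.81×(2.4 − 0) = 23.544 kPa.
Initial effective stress: σ'_0 = σ_v − u = 44.53 − 23.544 = 20.986 kPa.
Stress increase at mid-clay by the 2:1 spreading method:
Δσ = qBL/((B+z)(L+z)) = 147×4.5×4.5/((4.5+2.4)(4.5+2.4)) = 62.524 kPa
Final effective stress: σ'_f = σ'_0 + Δσ = 20.986 + 62.524 = 83.51 kPa.
Normally consolidated clay, so the full stress increment lies on the virgin compression line:
S_c = C_c·H/(1+e₀)·log₁₀(σ'_f/σ'_0) = 0.3×2.6/(1+1.1)×log₁₀(83.51/20.986)
    = 0.37143 × 0.59981 = 0.2228 m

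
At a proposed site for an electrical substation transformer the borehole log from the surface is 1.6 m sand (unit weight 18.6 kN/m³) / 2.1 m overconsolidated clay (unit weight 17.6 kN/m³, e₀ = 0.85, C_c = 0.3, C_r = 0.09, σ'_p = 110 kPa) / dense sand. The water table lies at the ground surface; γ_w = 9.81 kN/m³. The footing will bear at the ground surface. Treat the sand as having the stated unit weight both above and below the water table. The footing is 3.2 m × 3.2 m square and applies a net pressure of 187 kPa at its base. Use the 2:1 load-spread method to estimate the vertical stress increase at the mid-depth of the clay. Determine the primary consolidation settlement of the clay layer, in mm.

Mid-depth of clay below the ground surface: z = 1.6 + 2.1/2 = 2.65 m.
Total vertical stress at mid-clay: σ_v = 18.6×1.6 + 17.6×1.05 = 48.24 kPa.
Pore pressure: u = 9.81×(2.65 − 0) = 25.997 kPa.
Initial effective stress: σ'_0 = σ_v − u = 48.24 − 25.997 = 22.243 kPa.
Stress increase at mid-clay by the 2:1 spreading method:
Δσ = qBL/((B+z)(L+z)) = 187×3.2×3.2/((3.2+2.65)(3.2+2.65)) = 55.954 kPa
Final effective stress: σ'_f = 22.243 + 55.954 = 78.197 kPa.
σ'_f = 78.197 ≤ σ'_p = 110 kPa, so the clay remains overconsolidated and only the recompression index applies:
S_c = C_r·H/(1+e₀)·log₁₀(σ'_f/σ'_0) = 0.09×2.1/1.85×log₁₀(78.197/22.243)
    = 0.10216 × 0.546 = 0.05578 m

S_c ≈ 55.8 mm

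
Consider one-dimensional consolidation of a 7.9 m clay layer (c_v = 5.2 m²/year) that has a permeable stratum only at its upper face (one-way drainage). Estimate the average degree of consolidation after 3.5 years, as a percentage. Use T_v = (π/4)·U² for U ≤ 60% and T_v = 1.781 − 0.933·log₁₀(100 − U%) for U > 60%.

U ≈ 60.5 %

Drainage path length: H_d = H = 7.9 m (single drainage).
T_v = c_v·t/H_d² = 5.2×3.5/7.9² = 0.29162.
T_v = 0.29162 corresponds to the U > 60% branch:
U = 1 − 10^((1.781 − T_v)/0.933)/100 = 0.6052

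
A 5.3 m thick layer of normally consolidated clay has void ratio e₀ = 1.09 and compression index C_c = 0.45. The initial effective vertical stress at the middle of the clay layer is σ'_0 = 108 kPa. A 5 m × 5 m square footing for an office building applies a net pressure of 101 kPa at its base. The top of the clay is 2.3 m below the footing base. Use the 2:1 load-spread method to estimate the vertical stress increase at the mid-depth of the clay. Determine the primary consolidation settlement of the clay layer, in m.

Mid-depth of clay below the footing base: z = 2.3 + 5.3/2 = 4.95 m.
Stress increase at mid-clay by the 2:1 spreading method:
Δσ = qBL/((B+z)(L+z)) = 101×5×5/((5+4.95)(5+4.95)) = 25.504 kPa
Final effective stress: σ'_f = σ'_0 + Δσ = 108 + 25.504 = 133.5 kPa.
Normally consolidated clay, so the full stress increment lies on the virgin compression line:
S_c = C_c·H/(1+e₀)·log₁₀(σ'_f/σ'_0) = 0.45×5.3/(1+1.09)×log₁₀(133.5/108)
    = 1.1411 × 0.092058 = 0.105 m

S_c ≈ 0.105 m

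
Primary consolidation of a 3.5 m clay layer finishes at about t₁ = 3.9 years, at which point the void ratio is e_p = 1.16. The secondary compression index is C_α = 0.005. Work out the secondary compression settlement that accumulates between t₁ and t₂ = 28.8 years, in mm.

Secondary compression: S_s = C_α·H/(1+e_p)·log₁₀(t₂/t₁)
S_s = 0.005×3.5/(1+1.16)×log₁₀(28.8/3.9)
    = 0.008102 × 0.8683 = 0.007035 m

S_s ≈ 7.04 mm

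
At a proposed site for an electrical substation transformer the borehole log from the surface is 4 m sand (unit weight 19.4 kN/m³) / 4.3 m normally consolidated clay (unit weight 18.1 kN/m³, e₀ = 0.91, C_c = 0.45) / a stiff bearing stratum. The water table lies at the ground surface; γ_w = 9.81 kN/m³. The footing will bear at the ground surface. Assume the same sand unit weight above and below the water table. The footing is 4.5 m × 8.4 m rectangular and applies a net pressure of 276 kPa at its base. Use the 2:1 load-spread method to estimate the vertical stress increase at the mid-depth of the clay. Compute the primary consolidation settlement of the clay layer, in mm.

Mid-depth of clay below the ground surface: z = 4 + 4.3/2 = 6.15 m.
Total vertical stress at mid-clay: σ_v = 19.4×4 + 18.1×2.15 = 116.51 kPa.
Pore pressure: u = 9.81×(6.15 − 0) = 60.332 kPa.
Initial effective stress: σ'_0 = σ_v − u = 116.51 − 60.332 = 56.178 kPa.
Stress increase at mid-clay by the 2:1 spreading method:
Δσ = qBL/((B+z)(L+z)) = 276×4.5×8.4/((4.5+6.15)(8.4+6.15)) = 67.327 kPa
Final effective stress: σ'_f = σ'_0 + Δσ = 56.178 + 67.327 = 123.5 kPa.
Normally consolidated clay, so the full stress increment lies on the virgin compression line:
S_c = C_c·H/(1+e₀)·log₁₀(σ'_f/σ'_0) = 0.45×4.3/(1+0.91)×log₁₀(123.5/56.178)
    = 1.0131 × 0.3421 = 0.3466 m

S_c ≈ 347 mm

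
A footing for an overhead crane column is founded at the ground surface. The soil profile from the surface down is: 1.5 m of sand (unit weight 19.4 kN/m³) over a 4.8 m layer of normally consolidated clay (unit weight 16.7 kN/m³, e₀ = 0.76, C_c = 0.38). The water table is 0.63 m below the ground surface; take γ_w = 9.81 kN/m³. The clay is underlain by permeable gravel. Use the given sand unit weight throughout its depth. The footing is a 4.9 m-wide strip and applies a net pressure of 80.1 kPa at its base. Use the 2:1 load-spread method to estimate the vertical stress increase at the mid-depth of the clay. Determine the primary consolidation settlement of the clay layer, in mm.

Mid-depth of clay below the ground surface: z = 1.5 + 4.8/2 = 3.9 m.
Total vertical stress at mid-clay: σ_v = 19.4×1.5 + 16.7×2.4 = 69.18 kPa.
Pore pressure: u = 9.81×(3.9 − 0.63) = 32.079 kPa.
Initial effective stress: σ'_0 = σ_v − u = 69.18 − 32.079 = 37.101 kPa.
Stress increase at mid-clay by the 2:1 spreading method:
Δσ = qB/(B+z) = 80.1×4.9/(4.9+3.9) = 44.601 kPa
Final effective stress: σ'_f = σ'_0 + Δσ = 37.101 + 44.601 = 81.702 kPa.
Normally consolidated clay, so the full stress increment lies on the virgin compression line:
S_c = C_c·H/(1+e₀)·log₁₀(σ'_f/σ'_0) = 0.38×4.8/(1+0.76)×log₁₀(81.702/37.101)
    = 1.0364 × 0.34285 = 0.3553 m

S_c ≈ 355 mm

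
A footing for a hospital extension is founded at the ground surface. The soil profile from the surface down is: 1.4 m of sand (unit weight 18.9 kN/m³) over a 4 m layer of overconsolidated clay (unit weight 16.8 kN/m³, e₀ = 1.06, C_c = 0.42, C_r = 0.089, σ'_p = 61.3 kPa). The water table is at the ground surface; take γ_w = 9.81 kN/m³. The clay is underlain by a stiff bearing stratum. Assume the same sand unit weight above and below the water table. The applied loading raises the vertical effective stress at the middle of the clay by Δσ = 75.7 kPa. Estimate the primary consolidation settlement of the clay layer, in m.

S_c ≈ 0.244 m

Mid-depth of clay below the ground surface: z = 1.4 + 4/2 = 3.4 m.
Total vertical stress at mid-clay: σ_v = 18.9×1.4 + 16.8×2 = 60.06 kPa.
Pore pressure: u = 9.81×(3.4 − 0) = 33.354 kPa.
Initial effective stress: σ'_0 = σ_v − u = 60.06 − 33.354 = 26.706 kPa.
Final effective stress: σ'_f = 26.706 + 75.7 = 102.41 kPa.
σ'_f = 102.41 > σ'_p = 61.3 kPa, so the stress path crosses the preconsolidation pressure — recompression up to σ'_p, then virgin compression beyond:
S_c = H/(1+e₀)·[C_r·log₁₀(σ'_p/σ'_0) + C_c·log₁₀(σ'_f/σ'_p)]
    = 4/2.06 × [0.089×log₁₀(61.3/26.706) + 0.42×log₁₀(102.41/61.3)]
    = 1.9417 × [0.032116 + 0.09361] = 0.2441 m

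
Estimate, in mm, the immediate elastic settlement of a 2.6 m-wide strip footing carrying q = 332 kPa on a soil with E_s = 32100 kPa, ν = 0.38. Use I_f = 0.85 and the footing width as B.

S_e ≈ 19.6 mm

Immediate (elastic) settlement: S_e = q·B·(1−ν²)/E_s · I_f.
S_e = 332 × 2.6 × (1 − 0.38²) / 32100 × 0.85
    = 332 × 2.6 × 0.8556 / 32100 × 0.85
    = 0.01956 m = 19.56 mm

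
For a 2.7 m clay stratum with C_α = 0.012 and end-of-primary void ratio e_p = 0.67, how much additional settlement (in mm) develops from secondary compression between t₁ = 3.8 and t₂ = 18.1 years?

Secondary compression: S_s = C_α·H/(1+e_p)·log₁₀(t₂/t₁)
S_s = 0.012×2.7/(1+0.67)×log₁₀(18.1/3.8)
    = 0.0194 × 0.6779 = 0.01315 m

S_s ≈ 13.2 mm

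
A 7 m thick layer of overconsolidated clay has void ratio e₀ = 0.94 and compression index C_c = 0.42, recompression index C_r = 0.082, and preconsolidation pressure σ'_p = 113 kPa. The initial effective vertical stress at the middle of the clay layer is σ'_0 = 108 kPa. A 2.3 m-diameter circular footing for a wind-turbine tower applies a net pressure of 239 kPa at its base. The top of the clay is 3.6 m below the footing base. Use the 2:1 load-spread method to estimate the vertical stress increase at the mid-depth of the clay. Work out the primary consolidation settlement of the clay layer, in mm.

S_c ≈ 57.9 mm

Mid-depth of clay below the footing base: z = 3.6 + 7/2 = 7.1 m.
Stress increase at mid-clay by the 2:1 spreading method:
Δσ ≈ qD²/(D+z)² = 239×2.3²/(2.3+7.1)² = 14.309 kPa
Final effective stress: σ'_f = 108 + 14.309 = 122.31 kPa.
σ'_f = 122.31 > σ'_p = 113 kPa, so the stress path crosses the preconsolidation pressure — recompression up to σ'_p, then virgin compression beyond:
S_c = H/(1+e₀)·[C_r·log₁₀(σ'_p/σ'_0) + C_c·log₁₀(σ'_f/σ'_p)]
    = 7/1.94 × [0.082×log₁₀(113/108) + 0.42×log₁₀(122.31/113)]
    = 3.6082 × [0.0016117 + 0.014441] = 0.05792 m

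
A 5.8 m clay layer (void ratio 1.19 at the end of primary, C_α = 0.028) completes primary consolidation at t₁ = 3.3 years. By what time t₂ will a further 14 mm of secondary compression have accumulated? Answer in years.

t₂ ≈ 5.1 years

S_s = C_α·H/(1+e_p)·log₁₀(t₂/t₁) ⇒ log₁₀(t₂/t₁) = S_s·(1+e_p)/(C_α·H).
log₁₀(t₂/t₁) = 0.014 × (1+1.19) / (0.028×5.8) = 0.1888
t₂ = t₁ × 10^0.1888 = 3.3 × 1.545 = 5.097 years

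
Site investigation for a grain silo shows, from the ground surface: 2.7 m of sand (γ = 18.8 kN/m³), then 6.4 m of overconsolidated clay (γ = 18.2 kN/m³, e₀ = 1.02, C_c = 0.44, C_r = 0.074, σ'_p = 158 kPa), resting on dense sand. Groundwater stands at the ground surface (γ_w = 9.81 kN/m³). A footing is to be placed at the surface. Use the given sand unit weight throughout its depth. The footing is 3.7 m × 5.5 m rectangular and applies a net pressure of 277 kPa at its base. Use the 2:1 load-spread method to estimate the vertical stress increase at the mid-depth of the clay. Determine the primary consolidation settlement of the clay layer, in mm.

Mid-depth of clay below the ground surface: z = 2.7 + 6.4/2 = 5.9 m.
Total vertical stress at mid-clay: σ_v = 18.8×2.7 + 18.2×3.2 = 109 kPa.
Pore pressure: u = 9.81×(5.9 − 0) = 57.879 kPa.
Initial effective stress: σ'_0 = σ_v − u = 109 − 57.879 = 51.121 kPa.
Stress increase at mid-clay by the 2:1 spreading method:
Δσ = qBL/((B+z)(L+z)) = 277×3.7×5.5/((3.7+5.9)(5.5+5.9)) = 51.507 kPa
Final effective stress: σ'_f = 51.121 + 51.507 = 102.63 kPa.
σ'_f = 102.63 ≤ σ'_p = 158 kPa, so the clay remains overconsolidated and only the recompression index applies:
S_c = C_r·H/(1+e₀)·log₁₀(σ'_f/σ'_0) = 0.074×6.4/2.02×log₁₀(102.63/51.121)
    = 0.23445 × 0.30267 = 0.07096 m

S_c ≈ 71 mm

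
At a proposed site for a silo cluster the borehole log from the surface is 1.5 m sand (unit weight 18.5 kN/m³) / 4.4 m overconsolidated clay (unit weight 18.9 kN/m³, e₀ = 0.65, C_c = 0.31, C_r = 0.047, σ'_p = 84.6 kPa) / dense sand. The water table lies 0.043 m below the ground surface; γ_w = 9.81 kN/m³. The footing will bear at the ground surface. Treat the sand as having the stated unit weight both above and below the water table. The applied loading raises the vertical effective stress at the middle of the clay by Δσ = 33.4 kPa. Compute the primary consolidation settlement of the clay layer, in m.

Mid-depth of clay below the ground surface: z = 1.5 + 4.4/2 = 3.7 m.
Total vertical stress at mid-clay: σ_v = 18.5×1.5 + 18.9×2.2 = 69.33 kPa.
Pore pressure: u = 9.81×(3.7 − 0.043) = 35.875 kPa.
Initial effective stress: σ'_0 = σ_v − u = 69.33 − 35.875 = 33.455 kPa.
Final effective stress: σ'_f = 33.455 + 33.4 = 66.855 kPa.
σ'_f = 66.855 ≤ σ'_p = 84.6 kPa, so the clay remains overconsolidated and only the recompression index applies:
S_c = C_r·H/(1+e₀)·log₁₀(σ'_f/σ'_0) = 0.047×4.4/1.65×log₁₀(66.855/33.455)
    = 0.12533 × 0.30067 = 0.03768 m

S_c ≈ 0.0377 m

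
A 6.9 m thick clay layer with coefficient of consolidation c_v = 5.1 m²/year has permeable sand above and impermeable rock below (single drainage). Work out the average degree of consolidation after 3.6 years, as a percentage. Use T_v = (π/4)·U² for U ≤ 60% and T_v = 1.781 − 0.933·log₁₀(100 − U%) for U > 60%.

U ≈ 68.7 %

Drainage path length: H_d = H = 6.9 m (single drainage).
T_v = c_v·t/H_d² = 5.1×3.6/6.9² = 0.38563.
T_v = 0.38563 corresponds to the U > 60% branch:
U = 1 − 10^((1.781 − T_v)/0.933)/100 = 0.687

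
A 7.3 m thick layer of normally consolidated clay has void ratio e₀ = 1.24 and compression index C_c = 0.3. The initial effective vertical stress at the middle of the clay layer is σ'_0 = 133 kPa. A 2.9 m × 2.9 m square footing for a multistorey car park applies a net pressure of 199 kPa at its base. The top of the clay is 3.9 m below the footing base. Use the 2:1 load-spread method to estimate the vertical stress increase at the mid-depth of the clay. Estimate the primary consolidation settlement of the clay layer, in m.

Mid-depth of clay below the footing base: z = 3.9 + 7.3/2 = 7.55 m.
Stress increase at mid-clay by the 2:1 spreading method:
Δσ = qBL/((B+z)(L+z)) = 199×2.9×2.9/((2.9+7.55)(2.9+7.55)) = 15.326 kPa
Final effective stress: σ'_f = σ'_0 + Δσ = 133 + 15.326 = 148.33 kPa.
Normally consolidated clay, so the full stress increment lies on the virgin compression line:
S_c = C_c·H/(1+e₀)·log₁₀(σ'_f/σ'_0) = 0.3×7.3/(1+1.24)×log₁₀(148.33/133)
    = 0.97768 × 0.047377 = 0.04632 m

S_c ≈ 0.0463 m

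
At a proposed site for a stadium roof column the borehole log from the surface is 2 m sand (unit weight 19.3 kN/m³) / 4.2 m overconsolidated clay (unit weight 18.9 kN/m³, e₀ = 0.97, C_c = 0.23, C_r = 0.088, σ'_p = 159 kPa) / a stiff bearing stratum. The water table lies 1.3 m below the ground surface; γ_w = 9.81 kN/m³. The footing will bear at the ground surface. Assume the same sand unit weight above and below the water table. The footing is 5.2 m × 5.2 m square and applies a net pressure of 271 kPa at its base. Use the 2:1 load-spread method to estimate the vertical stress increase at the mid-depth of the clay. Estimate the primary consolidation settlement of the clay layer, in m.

Mid-depth of clay below the ground surface: z = 2 + 4.2/2 = 4.1 m.
Total vertical stress at mid-clay: σ_v = 19.3×2 + 18.9×2.1 = 78.29 kPa.
Pore pressure: u = 9.81×(4.1 − 1.3) = 27.468 kPa.
Initial effective stress: σ'_0 = σ_v − u = 78.29 − 27.468 = 50.822 kPa.
Stress increase at mid-clay by the 2:1 spreading method:
Δσ = qBL/((B+z)(L+z)) = 271×5.2×5.2/((5.2+4.1)(5.2+4.1)) = 84.725 kPa
Final effective stress: σ'_f = 50.822 + 84.725 = 135.55 kPa.
σ'_f = 135.55 ≤ σ'_p = 159 kPa, so the clay remains overconsolidated and only the recompression index applies:
S_c = C_r·H/(1+e₀)·log₁₀(σ'_f/σ'_0) = 0.088×4.2/1.97×log₁₀(135.55/50.822)
    = 0.18762 × 0.42605 = 0.07993 m

S_c ≈ 0.0799 m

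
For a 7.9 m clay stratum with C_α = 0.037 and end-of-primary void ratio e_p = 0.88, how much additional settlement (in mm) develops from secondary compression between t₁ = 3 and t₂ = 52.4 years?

S_s ≈ 193 mm

Secondary compression: S_s = C_α·H/(1+e_p)·log₁₀(t₂/t₁)
S_s = 0.037×7.9/(1+0.88)×log₁₀(52.4/3)
    = 0.1555 × 1.242 = 0.1931 m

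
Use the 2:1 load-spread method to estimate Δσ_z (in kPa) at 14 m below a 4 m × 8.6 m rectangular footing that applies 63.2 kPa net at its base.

Δσ_z ≈ 5.34 kPa

By the 2:1 method the load spreads at 1 horizontal : 2 vertical, so at depth z the loaded area has grown by z in each plan dimension:
Δσ = qBL/((B+z)(L+z)) = 63.2×4×8.6/((4+14)(8.6+14)) = 5.3443 kPa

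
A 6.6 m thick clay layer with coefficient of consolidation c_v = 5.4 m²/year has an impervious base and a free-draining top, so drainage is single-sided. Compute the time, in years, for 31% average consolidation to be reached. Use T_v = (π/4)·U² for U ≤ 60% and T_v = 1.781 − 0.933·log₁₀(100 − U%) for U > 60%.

Drainage path length: H_d = H = 6.6 m (single drainage).
U ≤ 60%: T_v = (π/4)·U² = (π/4)×0.31² = 0.075477.
t = T_v·H_d²/c_v = 0.075477×6.6²/5.4 = 0.6088 years.

t ≈ 0.609 years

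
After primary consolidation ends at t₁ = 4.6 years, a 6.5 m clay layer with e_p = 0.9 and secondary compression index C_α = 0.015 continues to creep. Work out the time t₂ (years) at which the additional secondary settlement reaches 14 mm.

t₂ ≈ 8.62 years

S_s = C_α·H/(1+e_p)·log₁₀(t₂/t₁) ⇒ log₁₀(t₂/t₁) = S_s·(1+e_p)/(C_α·H).
log₁₀(t₂/t₁) = 0.014 × (1+0.9) / (0.015×6.5) = 0.2728
t₂ = t₁ × 10^0.2728 = 4.6 × 1.874 = 8.621 years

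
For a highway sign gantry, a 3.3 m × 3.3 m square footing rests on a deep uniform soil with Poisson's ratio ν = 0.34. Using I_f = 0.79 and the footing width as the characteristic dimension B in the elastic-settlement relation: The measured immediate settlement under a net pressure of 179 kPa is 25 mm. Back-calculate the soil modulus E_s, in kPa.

E_s ≈ 16500 kPa

S_e = q·B·(1−ν²)/E_s · I_f  ⇒  E_s = q·B·(1−ν²)·I_f / S_e.
E_s = 179 × 3.3 × 0.8844 × 0.79 / 0.025 = 16510 kPa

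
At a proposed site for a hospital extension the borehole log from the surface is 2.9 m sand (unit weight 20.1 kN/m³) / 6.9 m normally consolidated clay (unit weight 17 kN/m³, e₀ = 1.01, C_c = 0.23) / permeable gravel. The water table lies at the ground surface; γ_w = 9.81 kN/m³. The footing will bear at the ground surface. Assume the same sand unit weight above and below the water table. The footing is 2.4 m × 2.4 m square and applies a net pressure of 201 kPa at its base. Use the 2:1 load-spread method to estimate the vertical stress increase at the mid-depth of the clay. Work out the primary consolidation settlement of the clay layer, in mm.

S_c ≈ 83.8 mm

Mid-depth of clay below the ground surface: z = 2.9 + 6.9/2 = 6.35 m.
Total vertical stress at mid-clay: σ_v = 20.1×2.9 + 17×3.45 = 116.94 kPa.
Pore pressure: u = 9.81×(6.35 − 0) = 62.294 kPa.
Initial effective stress: σ'_0 = σ_v − u = 116.94 − 62.294 = 54.646 kPa.
Stress increase at mid-clay by the 2:1 spreading method:
Δσ = qBL/((B+z)(L+z)) = 201×2.4×2.4/((2.4+6.35)(2.4+6.35)) = 15.122 kPa
Final effective stress: σ'_f = σ'_0 + Δσ = 54.646 + 15.122 = 69.768 kPa.
Normally consolidated clay, so the full stress increment lies on the virgin compression line:
S_c = C_c·H/(1+e₀)·log₁₀(σ'_f/σ'_0) = 0.23×6.9/(1+1.01)×log₁₀(69.768/54.646)
    = 0.78955 × 0.1061 = 0.08377 m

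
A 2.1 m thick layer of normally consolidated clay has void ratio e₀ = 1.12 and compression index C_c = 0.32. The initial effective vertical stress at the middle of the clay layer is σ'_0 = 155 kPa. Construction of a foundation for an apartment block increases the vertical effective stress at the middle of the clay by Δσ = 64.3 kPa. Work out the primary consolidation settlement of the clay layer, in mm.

S_c ≈ 47.8 mm

Final effective stress: σ'_f = σ'_0 + Δσ = 155 + 64.3 = 219.3 kPa.
Normally consolidated clay, so the full stress increment lies on the virgin compression line:
S_c = C_c·H/(1+e₀)·log₁₀(σ'_f/σ'_0) = 0.32×2.1/(1+1.12)×log₁₀(219.3/155)
    = 0.31698 × 0.15071 = 0.04777 m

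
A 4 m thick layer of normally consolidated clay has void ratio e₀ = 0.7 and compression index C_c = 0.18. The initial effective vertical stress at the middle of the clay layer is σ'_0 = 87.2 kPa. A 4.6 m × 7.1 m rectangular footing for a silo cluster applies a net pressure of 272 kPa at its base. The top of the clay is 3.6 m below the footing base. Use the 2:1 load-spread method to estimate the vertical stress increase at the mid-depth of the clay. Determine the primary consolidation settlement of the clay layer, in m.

Mid-depth of clay below the footing base: z = 3.6 + 4/2 = 5.6 m.
Stress increase at mid-clay by the 2:1 spreading method:
Δσ = qBL/((B+z)(L+z)) = 272×4.6×7.1/((4.6+5.6)(7.1+5.6)) = 68.577 kPa
Final effective stress: σ'_f = σ'_0 + Δσ = 87.2 + 68.577 = 155.78 kPa.
Normally consolidated clay, so the full stress increment lies on the virgin compression line:
S_c = C_c·H/(1+e₀)·log₁₀(σ'_f/σ'_0) = 0.18×4/(1+0.7)×log₁₀(155.78/87.2)
    = 0.42353 × 0.252 = 0.1067 m

S_c ≈ 0.107 m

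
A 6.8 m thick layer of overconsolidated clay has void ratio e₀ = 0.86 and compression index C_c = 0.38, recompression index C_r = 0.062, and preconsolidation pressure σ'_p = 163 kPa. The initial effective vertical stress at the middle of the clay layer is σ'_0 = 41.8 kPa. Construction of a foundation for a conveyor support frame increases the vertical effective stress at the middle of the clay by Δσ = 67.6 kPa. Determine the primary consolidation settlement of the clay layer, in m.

Final effective stress: σ'_f = 41.8 + 67.6 = 109.4 kPa.
σ'_f = 109.4 ≤ σ'_p = 163 kPa, so the clay remains overconsolidated and only the recompression index applies:
S_c = C_r·H/(1+e₀)·log₁₀(σ'_f/σ'_0) = 0.062×6.8/1.86×log₁₀(109.4/41.8)
    = 0.22667 × 0.41784 = 0.09471 m

S_c ≈ 0.0947 m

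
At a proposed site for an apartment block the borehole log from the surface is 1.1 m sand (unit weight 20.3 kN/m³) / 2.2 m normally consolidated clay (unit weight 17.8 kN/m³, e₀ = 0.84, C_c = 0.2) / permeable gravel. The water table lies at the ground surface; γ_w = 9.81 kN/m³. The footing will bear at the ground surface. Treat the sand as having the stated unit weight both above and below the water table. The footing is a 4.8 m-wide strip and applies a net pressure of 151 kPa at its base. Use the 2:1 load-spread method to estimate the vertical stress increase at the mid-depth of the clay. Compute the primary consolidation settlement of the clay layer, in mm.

S_c ≈ 188 mm

Mid-depth of clay below the ground surface: z = 1.1 + 2.2/2 = 2.2 m.
Total vertical stress at mid-clay: σ_v = 20.3×1.1 + 17.8×1.1 = 41.91 kPa.
Pore pressure: u = 9.81×(2.2 − 0) = 21.582 kPa.
Initial effective stress: σ'_0 = σ_v − u = 41.91 − 21.582 = 20.328 kPa.
Stress increase at mid-clay by the 2:1 spreading method:
Δσ = qB/(B+z) = 151×4.8/(4.8+2.2) = 103.54 kPa
Final effective stress: σ'_f = σ'_0 + Δσ = 20.328 + 103.54 = 123.87 kPa.
Normally consolidated clay, so the full stress increment lies on the virgin compression line:
S_c = C_c·H/(1+e₀)·log₁₀(σ'_f/σ'_0) = 0.2×2.2/(1+0.84)×log₁₀(123.87/20.328)
    = 0.23913 × 0.78487 = 0.1877 m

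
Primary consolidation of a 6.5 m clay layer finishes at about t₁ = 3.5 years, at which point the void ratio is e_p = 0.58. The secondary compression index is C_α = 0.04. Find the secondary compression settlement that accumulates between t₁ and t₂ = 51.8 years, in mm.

S_s ≈ 193 mm

Secondary compression: S_s = C_α·H/(1+e_p)·log₁₀(t₂/t₁)
S_s = 0.04×6.5/(1+0.58)×log₁₀(51.8/3.5)
    = 0.1646 × 1.17 = 0.1926 m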